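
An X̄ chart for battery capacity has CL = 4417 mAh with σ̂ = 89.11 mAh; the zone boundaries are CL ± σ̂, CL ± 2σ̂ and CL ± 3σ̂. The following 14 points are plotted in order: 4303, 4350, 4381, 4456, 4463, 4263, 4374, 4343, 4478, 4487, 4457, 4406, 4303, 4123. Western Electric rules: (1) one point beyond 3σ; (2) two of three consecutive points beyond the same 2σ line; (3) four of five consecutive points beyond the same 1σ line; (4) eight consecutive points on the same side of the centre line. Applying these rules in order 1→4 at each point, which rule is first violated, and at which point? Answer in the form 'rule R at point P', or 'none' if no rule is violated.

Zone of each point (C = within 1σ̂, B = 1σ̂–2σ̂, A = 2σ̂–3σ̂, * = beyond 3σ̂; sign = side of CL): 1:-B, 2:-C, 3:-C, 4:+C, 5:+C, 6:-B, 7:-C, 8:-C, 9:+C, 10:+C, 11:+C, 12:-C, 13:-B, 14:-*
Rule 1 (one point beyond the 3σ limits) is satisfied at point 14.

rule 1 at point 14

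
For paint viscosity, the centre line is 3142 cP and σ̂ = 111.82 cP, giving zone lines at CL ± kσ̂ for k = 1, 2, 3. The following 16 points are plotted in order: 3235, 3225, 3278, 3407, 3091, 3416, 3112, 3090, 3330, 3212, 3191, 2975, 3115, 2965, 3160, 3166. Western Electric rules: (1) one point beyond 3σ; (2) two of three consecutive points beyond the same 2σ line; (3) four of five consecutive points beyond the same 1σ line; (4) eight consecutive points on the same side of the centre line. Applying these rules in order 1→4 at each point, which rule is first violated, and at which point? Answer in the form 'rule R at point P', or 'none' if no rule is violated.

rule 2 at point 6

Zone of each point (C = within 1σ̂, B = 1σ̂–2σ̂, A = 2σ̂–3σ̂, * = beyond 3σ̂; sign = side of CL): 1:+C, 2:+C, 3:+B, 4:+A, 5:-C, 6:+A, 7:-C, 8:-C, 9:+B, 10:+C, 11:+C, 12:-B, 13:-C, 14:-B, 15:+C, 16:+C
Rule 2 (two of three consecutive points beyond the same 2σ limit) is satisfied at point 6.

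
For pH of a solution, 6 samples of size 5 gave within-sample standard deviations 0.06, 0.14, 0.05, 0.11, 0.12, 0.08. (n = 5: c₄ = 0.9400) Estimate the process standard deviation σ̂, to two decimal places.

s̄ = (0.06 + 0.14 + 0.05 + 0.11 + 0.12 + 0.08) / 6 = 0.0933
σ̂ = s̄ / c₄ = 0.0933 / 0.9400 = 0.0993

0.10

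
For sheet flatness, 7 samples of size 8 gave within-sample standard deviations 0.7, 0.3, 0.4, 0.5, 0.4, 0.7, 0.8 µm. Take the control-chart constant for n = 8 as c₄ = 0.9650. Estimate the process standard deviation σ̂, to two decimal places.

s̄ = (0.7 + 0.3 + 0.4 + 0.5 + 0.4 + 0.7 + 0.8) / 7 = 0.5429
σ̂ = s̄ / c₄ = 0.5429 / 0.9650 = 0.5625

0.56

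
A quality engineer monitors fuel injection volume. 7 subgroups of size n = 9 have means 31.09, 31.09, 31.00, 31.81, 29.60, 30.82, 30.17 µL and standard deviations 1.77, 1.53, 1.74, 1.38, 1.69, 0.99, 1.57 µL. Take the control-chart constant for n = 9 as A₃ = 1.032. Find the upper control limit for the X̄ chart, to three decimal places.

X̄̄ = (31.09 + 31.09 + 31.00 + 31.81 + 29.60 + 30.82 + 30.17) / 7 = 30.7971
s̄ = (1.77 + 1.53 + 1.74 + 1.38 + 1.69 + 0.99 + 1.57) / 7 = 1.5243
UCL = X̄̄ + A₃·s̄ = 30.7971 + 1.032 × 1.5243 = 32.3702

32.370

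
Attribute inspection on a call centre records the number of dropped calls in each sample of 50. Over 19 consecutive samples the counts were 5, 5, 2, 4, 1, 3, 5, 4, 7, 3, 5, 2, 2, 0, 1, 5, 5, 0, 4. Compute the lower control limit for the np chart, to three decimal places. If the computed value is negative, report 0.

p̄ = Σdᵢ / (k·n) = 63 / (19 × 50) = 0.06632
LCL = np̄ − 3·√(np̄(1−p̄)) = 3.3158 − 3 × 1.7595 = -1.9628 → 0 (negative, so LCL = 0)

0.000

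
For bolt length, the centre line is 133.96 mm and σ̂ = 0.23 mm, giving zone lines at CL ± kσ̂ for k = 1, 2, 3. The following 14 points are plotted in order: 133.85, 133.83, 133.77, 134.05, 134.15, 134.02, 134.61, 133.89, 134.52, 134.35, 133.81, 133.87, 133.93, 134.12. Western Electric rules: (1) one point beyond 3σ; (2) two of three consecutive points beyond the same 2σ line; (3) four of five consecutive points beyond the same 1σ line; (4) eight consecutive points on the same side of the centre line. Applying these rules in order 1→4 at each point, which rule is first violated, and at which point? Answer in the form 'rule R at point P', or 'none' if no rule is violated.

Zone of each point (C = within 1σ̂, B = 1σ̂–2σ̂, A = 2σ̂–3σ̂, * = beyond 3σ̂; sign = side of CL): 1:-C, 2:-C, 3:-C, 4:+C, 5:+C, 6:+C, 7:+A, 8:-C, 9:+A, 10:+B, 11:-C, 12:-C, 13:-C, 14:+C
Rule 2 (two of three consecutive points beyond the same 2σ limit) is satisfied at point 9.

rule 2 at point 9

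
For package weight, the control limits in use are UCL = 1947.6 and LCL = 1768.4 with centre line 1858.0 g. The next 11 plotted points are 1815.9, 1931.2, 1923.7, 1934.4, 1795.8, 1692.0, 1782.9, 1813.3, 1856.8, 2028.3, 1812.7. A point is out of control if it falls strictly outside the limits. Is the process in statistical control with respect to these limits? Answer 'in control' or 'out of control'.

out of control

Compare each point to [1768.4, 1947.6]: sample 6 = 1692.0 < LCL; sample 10 = 2028.3 > UCL.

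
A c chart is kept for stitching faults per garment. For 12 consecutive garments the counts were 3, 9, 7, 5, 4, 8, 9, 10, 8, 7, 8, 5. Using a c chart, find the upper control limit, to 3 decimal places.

c̄ = (3 + 9 + 7 + 5 + 4 + 8 + 9 + 10 + 8 + 7 + 8 + 5) / 12 = 83 / 12 = 6.9167
UCL = c̄ + 3√c̄ = 6.9167 + 3 × √6.9167 = 6.9167 + 3 × 2.6300 = 14.8065

14.807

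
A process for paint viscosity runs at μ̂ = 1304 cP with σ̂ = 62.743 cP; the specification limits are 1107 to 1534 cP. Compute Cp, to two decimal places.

1.13

Cp = (USL − LSL) / (6σ̂) = (1534 − 1107) / (6 × 62.743) = 427.0000 / 376.4580 = 1.1343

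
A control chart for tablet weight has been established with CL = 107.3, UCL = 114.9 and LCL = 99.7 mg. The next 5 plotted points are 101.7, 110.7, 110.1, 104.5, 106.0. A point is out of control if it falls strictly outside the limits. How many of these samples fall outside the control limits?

0

All 5 points lie within [99.7, 114.9].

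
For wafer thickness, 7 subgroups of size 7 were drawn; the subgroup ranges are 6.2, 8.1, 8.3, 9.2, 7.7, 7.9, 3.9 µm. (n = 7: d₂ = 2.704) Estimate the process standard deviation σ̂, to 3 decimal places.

2.710

R̄ = (6.2 + 8.1 + 8.3 + 9.2 + 7.7 + 7.9 + 3.9) / 7 = 7.3286
σ̂ = R̄ / d₂ = 7.3286 / 2.704 = 2.7103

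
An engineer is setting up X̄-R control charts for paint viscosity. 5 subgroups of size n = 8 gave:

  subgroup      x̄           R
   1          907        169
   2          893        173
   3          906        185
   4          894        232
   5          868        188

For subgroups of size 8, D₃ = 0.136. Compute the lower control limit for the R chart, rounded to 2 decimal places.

R̄ = (169 + 173 + 185 + 232 + 188) / 5 = 947.0000 / 5 = 189.4000
LCL_R = D₃·R̄ = 0.136 × 189.4000 = 25.7584

25.76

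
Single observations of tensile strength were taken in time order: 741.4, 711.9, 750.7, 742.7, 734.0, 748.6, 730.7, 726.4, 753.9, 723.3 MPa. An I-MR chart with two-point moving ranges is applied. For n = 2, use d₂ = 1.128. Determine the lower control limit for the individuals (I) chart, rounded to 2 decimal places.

X̄ = (741.4 + 711.9 + 750.7 + 742.7 + 734.0 + 748.6 + 730.7 + 726.4 + 753.9 + 723.3) / 10 = 736.3600
Moving ranges: 29.5, 38.8, 8.0, 8.7, 14.6, 17.9, 4.3, 27.5, 30.6; M̄R̄ = 179.9000 / 9 = 19.9889
LCL = X̄ − 3·M̄R̄/d₂ = 736.3600 − 3 × 19.9889 / 1.128 = 683.1981

683.20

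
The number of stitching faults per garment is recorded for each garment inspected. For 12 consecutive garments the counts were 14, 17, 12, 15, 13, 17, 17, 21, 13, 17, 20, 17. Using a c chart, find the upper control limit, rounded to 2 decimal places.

28.11

c̄ = (14 + 17 + 12 + 15 + 13 + 17 + 17 + 21 + 13 + 17 + 20 + 17) / 12 = 193 / 12 = 16.0833
UCL = c̄ + 3√c̄ = 16.0833 + 3 × √16.0833 = 16.0833 + 3 × 4.0104 = 28.1145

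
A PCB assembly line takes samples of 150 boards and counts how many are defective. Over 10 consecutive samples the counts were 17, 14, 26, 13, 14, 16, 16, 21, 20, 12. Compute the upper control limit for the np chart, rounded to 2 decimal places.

p̄ = Σdᵢ / (k·n) = 169 / (10 × 150) = 0.11267
UCL = np̄ + 3·√(np̄(1−p̄)) = 16.9000 + 3 × √(16.9000×0.88733) = 16.9000 + 3 × 3.8725 = 28.5174

28.52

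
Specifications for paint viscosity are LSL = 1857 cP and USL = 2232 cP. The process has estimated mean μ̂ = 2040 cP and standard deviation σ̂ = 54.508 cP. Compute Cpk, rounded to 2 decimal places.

1.12

Cpu = (USL − μ̂) / (3σ̂) = (2232 − 2040) / (3 × 54.508) = 1.1741; Cpl = (μ̂ − LSL) / (3σ̂) = (2040 − 1857) / (3 × 54.508) = 1.1191; Cpk = min(Cpu, Cpl) = 1.1191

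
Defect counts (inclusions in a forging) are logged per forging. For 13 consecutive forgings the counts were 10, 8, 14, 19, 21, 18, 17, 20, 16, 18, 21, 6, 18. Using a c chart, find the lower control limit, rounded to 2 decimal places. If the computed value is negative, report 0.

3.90

c̄ = (10 + 8 + 14 + 19 + 21 + 18 + 17 + 20 + 16 + 18 + 21 + 6 + 18) / 13 = 206 / 13 = 15.8462
LCL = c̄ − 3√c̄ = 15.8462 − 3 × 3.9807 = 3.9040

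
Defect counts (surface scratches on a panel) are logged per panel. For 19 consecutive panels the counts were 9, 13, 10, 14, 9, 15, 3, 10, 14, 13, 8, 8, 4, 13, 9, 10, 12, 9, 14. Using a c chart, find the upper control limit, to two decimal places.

c̄ = (9 + 13 + 10 + 14 + 9 + 15 + 3 + 10 + 14 + 13 + 8 + 8 + 4 + 13 + 9 + 10 + 12 + 9 + 14) / 19 = 197 / 19 = 10.3684
UCL = c̄ + 3√c̄ = 10.3684 + 3 × √10.3684 = 10.3684 + 3 × 3.2200 = 20.0284

20.03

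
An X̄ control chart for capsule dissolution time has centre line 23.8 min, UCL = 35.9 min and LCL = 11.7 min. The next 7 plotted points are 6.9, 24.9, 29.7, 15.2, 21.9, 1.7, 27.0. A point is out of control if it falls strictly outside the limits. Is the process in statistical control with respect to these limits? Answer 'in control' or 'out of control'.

Compare each point to [11.7, 35.9]: sample 1 = 6.9 < LCL; sample 6 = 1.7 < LCL.

out of control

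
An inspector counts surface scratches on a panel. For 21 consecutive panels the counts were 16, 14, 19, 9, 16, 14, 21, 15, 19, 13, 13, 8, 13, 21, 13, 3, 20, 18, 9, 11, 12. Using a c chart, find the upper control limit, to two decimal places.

25.42

c̄ = (16 + 14 + 19 + 9 + 16 + 14 + 21 + 15 + 19 + 13 + 13 + 8 + 13 + 21 + 13 + 3 + 20 + 18 + 9 + 11 + 12) / 21 = 297 / 21 = 14.1429
UCL = c̄ + 3√c̄ = 14.1429 + 3 × √14.1429 = 14.1429 + 3 × 3.7607 = 25.4250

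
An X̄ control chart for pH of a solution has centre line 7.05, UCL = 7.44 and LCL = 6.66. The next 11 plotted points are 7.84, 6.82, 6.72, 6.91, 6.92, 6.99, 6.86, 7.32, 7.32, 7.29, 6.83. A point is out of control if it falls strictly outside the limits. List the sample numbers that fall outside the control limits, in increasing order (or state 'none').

1

Compare each point to [6.66, 7.44]: sample 1 = 7.84 > UCL.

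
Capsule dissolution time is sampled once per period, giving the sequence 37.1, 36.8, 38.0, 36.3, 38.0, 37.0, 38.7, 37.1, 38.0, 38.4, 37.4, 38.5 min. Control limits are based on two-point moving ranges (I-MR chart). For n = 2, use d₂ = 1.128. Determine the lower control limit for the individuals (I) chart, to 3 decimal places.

34.562

X̄ = (37.1 + 36.8 + 38.0 + 36.3 + 38.0 + 37.0 + 38.7 + 37.1 + 38.0 + 38.4 + 37.4 + 38.5) / 12 = 37.6083
Moving ranges: 0.3, 1.2, 1.7, 1.7, 1.0, 1.7, 1.6, 0.9, 0.4, 1.0, 1.1; M̄R̄ = 12.6000 / 11 = 1.1455
LCL = X̄ − 3·M̄R̄/d₂ = 37.6083 − 3 × 1.1455 / 1.128 = 34.5619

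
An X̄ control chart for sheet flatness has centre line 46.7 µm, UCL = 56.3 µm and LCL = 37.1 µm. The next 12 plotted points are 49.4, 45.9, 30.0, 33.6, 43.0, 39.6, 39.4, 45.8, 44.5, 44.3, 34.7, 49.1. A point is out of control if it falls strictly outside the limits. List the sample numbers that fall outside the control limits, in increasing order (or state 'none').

Compare each point to [37.1, 56.3]: sample 3 = 30.0 < LCL; sample 4 = 33.6 < LCL; sample 11 = 34.7 < LCL.

3, 4, 11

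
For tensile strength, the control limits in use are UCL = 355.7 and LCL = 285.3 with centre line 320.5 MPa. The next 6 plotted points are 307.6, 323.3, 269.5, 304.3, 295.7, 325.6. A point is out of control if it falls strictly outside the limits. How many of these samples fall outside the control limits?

1

Compare each point to [285.3, 355.7]: sample 3 = 269.5 < LCL.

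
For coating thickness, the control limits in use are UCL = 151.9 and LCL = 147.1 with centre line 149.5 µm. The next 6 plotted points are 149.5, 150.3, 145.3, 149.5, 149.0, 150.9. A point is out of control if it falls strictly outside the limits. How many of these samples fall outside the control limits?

1

Compare each point to [147.1, 151.9]: sample 3 = 145.3 < LCL.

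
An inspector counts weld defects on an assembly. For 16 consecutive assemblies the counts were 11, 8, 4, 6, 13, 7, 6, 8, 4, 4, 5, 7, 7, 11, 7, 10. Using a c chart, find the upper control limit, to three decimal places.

15.522

c̄ = (11 + 8 + 4 + 6 + 13 + 7 + 6 + 8 + 4 + 4 + 5 + 7 + 7 + 11 + 7 + 10) / 16 = 118 / 16 = 7.3750
UCL = c̄ + 3√c̄ = 7.3750 + 3 × √7.3750 = 7.3750 + 3 × 2.7157 = 15.5221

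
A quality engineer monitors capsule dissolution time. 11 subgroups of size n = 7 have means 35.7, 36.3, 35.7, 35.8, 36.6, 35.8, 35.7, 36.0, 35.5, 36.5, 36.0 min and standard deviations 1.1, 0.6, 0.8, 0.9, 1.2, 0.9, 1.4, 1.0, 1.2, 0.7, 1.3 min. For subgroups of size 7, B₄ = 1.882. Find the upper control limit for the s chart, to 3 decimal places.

s̄ = (1.1 + 0.6 + 0.8 + 0.9 + 1.2 + 0.9 + 1.4 + 1.0 + 1.2 + 0.7 + 1.3) / 11 = 1.0091
UCL_s = B₄·s̄ = 1.882 × 1.0091 = 1.8991

1.899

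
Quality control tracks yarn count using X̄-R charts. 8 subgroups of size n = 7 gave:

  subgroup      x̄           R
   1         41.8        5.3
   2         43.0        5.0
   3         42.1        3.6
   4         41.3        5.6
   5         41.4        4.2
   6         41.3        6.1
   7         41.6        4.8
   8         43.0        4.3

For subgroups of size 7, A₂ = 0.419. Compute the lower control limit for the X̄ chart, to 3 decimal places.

X̄̄ = (41.8 + 43.0 + 42.1 + 41.3 + 41.4 + 41.3 + 41.6 + 43.0) / 8 = 335.5000 / 8 = 41.9375
R̄ = (5.3 + 5.0 + 3.6 + 5.6 + 4.2 + 6.1 + 4.8 + 4.3) / 8 = 38.9000 / 8 = 4.8625
LCL = X̄̄ − A₂·R̄ = 41.9375 − 0.419 × 4.8625 = 39.9001

39.900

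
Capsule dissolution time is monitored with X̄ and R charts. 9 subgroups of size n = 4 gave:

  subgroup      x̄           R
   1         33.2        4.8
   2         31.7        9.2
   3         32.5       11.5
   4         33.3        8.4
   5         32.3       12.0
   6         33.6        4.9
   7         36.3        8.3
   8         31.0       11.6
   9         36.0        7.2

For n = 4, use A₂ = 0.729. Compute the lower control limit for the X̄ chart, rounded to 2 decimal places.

X̄̄ = (33.2 + 31.7 + 32.5 + 33.3 + 32.3 + 33.6 + 36.3 + 31.0 + 36.0) / 9 = 299.9000 / 9 = 33.3222
R̄ = (4.8 + 9.2 + 11.5 + 8.4 + 12.0 + 4.9 + 8.3 + 11.6 + 7.2) / 9 = 77.9000 / 9 = 8.6556
LCL = X̄̄ − A₂·R̄ = 33.3222 − 0.729 × 8.6556 = 27.0123

27.01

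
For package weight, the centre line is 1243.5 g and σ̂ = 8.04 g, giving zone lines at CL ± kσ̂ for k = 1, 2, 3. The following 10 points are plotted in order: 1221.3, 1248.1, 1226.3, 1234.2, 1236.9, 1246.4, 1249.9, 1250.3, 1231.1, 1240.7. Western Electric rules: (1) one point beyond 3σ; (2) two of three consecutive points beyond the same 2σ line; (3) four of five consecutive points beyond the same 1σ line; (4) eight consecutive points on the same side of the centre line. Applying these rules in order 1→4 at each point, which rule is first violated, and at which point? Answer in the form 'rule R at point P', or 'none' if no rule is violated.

Zone of each point (C = within 1σ̂, B = 1σ̂–2σ̂, A = 2σ̂–3σ̂, * = beyond 3σ̂; sign = side of CL): 1:-A, 2:+C, 3:-A, 4:-B, 5:-C, 6:+C, 7:+C, 8:+C, 9:-B, 10:-C
Rule 2 (two of three consecutive points beyond the same 2σ limit) is satisfied at point 3.

rule 2 at point 3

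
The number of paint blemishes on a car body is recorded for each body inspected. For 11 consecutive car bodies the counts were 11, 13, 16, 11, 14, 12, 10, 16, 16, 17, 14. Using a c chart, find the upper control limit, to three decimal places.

24.715

c̄ = (11 + 13 + 16 + 11 + 14 + 12 + 10 + 16 + 16 + 17 + 14) / 11 = 150 / 11 = 13.6364
UCL = c̄ + 3√c̄ = 13.6364 + 3 × √13.6364 = 13.6364 + 3 × 3.6927 = 24.7146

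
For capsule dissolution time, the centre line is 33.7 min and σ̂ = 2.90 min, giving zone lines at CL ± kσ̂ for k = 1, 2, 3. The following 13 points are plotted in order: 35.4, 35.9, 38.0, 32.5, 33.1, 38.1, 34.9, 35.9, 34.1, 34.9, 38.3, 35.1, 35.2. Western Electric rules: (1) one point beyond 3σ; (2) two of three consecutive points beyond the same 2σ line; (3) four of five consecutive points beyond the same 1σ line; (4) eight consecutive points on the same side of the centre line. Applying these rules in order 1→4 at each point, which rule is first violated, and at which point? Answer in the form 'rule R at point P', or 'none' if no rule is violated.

Zone of each point (C = within 1σ̂, B = 1σ̂–2σ̂, A = 2σ̂–3σ̂, * = beyond 3σ̂; sign = side of CL): 1:+C, 2:+C, 3:+B, 4:-C, 5:-C, 6:+B, 7:+C, 8:+C, 9:+C, 10:+C, 11:+B, 12:+C, 13:+C
Rule 4 (eight consecutive points on the same side of the centre line) is satisfied at point 13.

rule 4 at point 13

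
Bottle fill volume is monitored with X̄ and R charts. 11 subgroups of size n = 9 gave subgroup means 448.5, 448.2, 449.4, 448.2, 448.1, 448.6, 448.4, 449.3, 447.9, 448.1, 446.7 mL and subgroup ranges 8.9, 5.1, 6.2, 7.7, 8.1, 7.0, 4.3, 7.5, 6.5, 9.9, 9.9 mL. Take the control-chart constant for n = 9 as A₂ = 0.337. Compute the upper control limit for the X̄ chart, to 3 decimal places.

450.794

X̄̄ = (448.5 + 448.2 + 449.4 + 448.2 + 448.1 + 448.6 + 448.4 + 449.3 + 447.9 + 448.1 + 446.7) / 11 = 4931.4000 / 11 = 448.3091
R̄ = (8.9 + 5.1 + 6.2 + 7.7 + 8.1 + 7.0 + 4.3 + 7.5 + 6.5 + 9.9 + 9.9) / 11 = 81.1000 / 11 = 7.3727
UCL = X̄̄ + A₂·R̄ = 448.3091 + 0.337 × 7.3727 = 450.7937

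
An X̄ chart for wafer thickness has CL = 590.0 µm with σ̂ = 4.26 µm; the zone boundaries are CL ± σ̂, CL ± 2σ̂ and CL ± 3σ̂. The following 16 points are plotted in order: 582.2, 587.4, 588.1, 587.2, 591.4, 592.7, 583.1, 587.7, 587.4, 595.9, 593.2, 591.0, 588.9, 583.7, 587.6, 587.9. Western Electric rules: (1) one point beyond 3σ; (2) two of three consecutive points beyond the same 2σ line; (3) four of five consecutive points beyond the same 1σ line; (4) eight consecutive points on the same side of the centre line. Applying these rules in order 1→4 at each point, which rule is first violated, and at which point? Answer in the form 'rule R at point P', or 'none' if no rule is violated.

none

Zone of each point (C = within 1σ̂, B = 1σ̂–2σ̂, A = 2σ̂–3σ̂, * = beyond 3σ̂; sign = side of CL): 1:-B, 2:-C, 3:-C, 4:-C, 5:+C, 6:+C, 7:-B, 8:-C, 9:-C, 10:+B, 11:+C, 12:+C, 13:-C, 14:-B, 15:-C, 16:-C
No rule fires across all 16 points.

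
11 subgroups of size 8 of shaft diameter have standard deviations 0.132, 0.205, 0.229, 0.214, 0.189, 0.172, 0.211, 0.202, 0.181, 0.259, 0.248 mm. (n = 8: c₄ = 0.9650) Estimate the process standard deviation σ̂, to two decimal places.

0.21

s̄ = (0.132 + 0.205 + 0.229 + 0.214 + 0.189 + 0.172 + 0.211 + 0.202 + 0.181 + 0.259 + 0.248) / 11 = 0.2038
σ̂ = s̄ / c₄ = 0.2038 / 0.9650 = 0.2112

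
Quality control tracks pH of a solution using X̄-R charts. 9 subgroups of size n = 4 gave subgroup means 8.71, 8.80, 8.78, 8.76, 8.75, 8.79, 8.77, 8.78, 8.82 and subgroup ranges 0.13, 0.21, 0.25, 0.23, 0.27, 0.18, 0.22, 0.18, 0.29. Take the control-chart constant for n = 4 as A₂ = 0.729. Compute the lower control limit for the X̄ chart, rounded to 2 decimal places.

X̄̄ = (8.71 + 8.80 + 8.78 + 8.76 + 8.75 + 8.79 + 8.77 + 8.78 + 8.82) / 9 = 78.9600 / 9 = 8.7733
R̄ = (0.13 + 0.21 + 0.25 + 0.23 + 0.27 + 0.18 + 0.22 + 0.18 + 0.29) / 9 = 1.9600 / 9 = 0.2178
LCL = X̄̄ − A₂·R̄ = 8.7733 − 0.729 × 0.2178 = 8.6146

8.61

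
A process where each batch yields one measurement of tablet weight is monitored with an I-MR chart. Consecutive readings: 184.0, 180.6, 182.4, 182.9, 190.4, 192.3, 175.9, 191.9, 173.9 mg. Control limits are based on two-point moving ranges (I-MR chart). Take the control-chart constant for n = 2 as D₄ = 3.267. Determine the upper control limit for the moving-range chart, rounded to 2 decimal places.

Moving ranges: 3.4, 1.8, 0.5, 7.5, 1.9, 16.4, 16.0, 18.0; M̄R̄ = 65.5000 / 8 = 8.1875
UCL_MR = D₄·M̄R̄ = 3.267 × 8.1875 = 26.7486

26.75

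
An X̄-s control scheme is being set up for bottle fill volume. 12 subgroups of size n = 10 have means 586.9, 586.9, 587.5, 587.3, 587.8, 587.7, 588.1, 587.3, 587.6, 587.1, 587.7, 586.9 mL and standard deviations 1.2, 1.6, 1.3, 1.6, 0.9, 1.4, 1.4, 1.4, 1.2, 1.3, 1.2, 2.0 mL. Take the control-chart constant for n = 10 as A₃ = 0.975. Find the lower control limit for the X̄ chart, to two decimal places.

586.06

X̄̄ = (586.9 + 586.9 + 587.5 + 587.3 + 587.8 + 587.7 + 588.1 + 587.3 + 587.6 + 587.1 + 587.7 + 586.9) / 12 = 587.4000
s̄ = (1.2 + 1.6 + 1.3 + 1.6 + 0.9 + 1.4 + 1.4 + 1.4 + 1.2 + 1.3 + 1.2 + 2.0) / 12 = 1.3750
LCL = X̄̄ − A₃·s̄ = 587.4000 − 0.975 × 1.3750 = 586.0594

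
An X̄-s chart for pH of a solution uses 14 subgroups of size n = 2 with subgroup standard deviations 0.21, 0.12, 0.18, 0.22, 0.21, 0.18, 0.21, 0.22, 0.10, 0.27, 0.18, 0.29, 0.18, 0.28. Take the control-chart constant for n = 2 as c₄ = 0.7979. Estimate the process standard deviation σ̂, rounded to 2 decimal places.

s̄ = (0.21 + 0.12 + 0.18 + 0.22 + 0.21 + 0.18 + 0.21 + 0.22 + 0.10 + 0.27 + 0.18 + 0.29 + 0.18 + 0.28) / 14 = 0.2036
σ̂ = s̄ / c₄ = 0.2036 / 0.7979 = 0.2551

0.26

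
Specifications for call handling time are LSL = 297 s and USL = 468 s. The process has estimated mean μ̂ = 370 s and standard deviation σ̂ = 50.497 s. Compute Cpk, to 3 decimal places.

Cpu = (USL − μ̂) / (3σ̂) = (468 − 370) / (3 × 50.497) = 0.6469; Cpl = (μ̂ − LSL) / (3σ̂) = (370 − 297) / (3 × 50.497) = 0.4819; Cpk = min(Cpu, Cpl) = 0.4819

0.482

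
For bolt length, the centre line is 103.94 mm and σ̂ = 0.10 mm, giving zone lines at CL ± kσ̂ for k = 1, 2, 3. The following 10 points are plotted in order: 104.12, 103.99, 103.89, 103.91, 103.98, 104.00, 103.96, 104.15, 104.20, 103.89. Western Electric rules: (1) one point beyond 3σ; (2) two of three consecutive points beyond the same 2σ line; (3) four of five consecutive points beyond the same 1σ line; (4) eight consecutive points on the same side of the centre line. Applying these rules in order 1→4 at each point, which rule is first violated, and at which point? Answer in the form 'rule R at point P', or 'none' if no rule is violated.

rule 2 at point 9

Zone of each point (C = within 1σ̂, B = 1σ̂–2σ̂, A = 2σ̂–3σ̂, * = beyond 3σ̂; sign = side of CL): 1:+B, 2:+C, 3:-C, 4:-C, 5:+C, 6:+C, 7:+C, 8:+A, 9:+A, 10:-C
Rule 2 (two of three consecutive points beyond the same 2σ limit) is satisfied at point 9.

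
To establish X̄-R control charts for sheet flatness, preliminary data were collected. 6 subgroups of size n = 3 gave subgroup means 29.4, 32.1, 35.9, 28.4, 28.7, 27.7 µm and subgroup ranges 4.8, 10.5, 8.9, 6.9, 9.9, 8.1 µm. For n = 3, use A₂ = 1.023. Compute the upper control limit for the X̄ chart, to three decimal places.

X̄̄ = (29.4 + 32.1 + 35.9 + 28.4 + 28.7 + 27.7) / 6 = 182.2000 / 6 = 30.3667
R̄ = (4.8 + 10.5 + 8.9 + 6.9 + 9.9 + 8.1) / 6 = 49.1000 / 6 = 8.1833
UCL = X̄̄ + A₂·R̄ = 30.3667 + 1.023 × 8.1833 = 38.7382

38.738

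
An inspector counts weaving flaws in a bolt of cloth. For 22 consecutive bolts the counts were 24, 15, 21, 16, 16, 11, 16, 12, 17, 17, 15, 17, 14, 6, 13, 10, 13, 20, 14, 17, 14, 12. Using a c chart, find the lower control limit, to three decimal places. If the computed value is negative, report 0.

c̄ = (24 + 15 + 21 + 16 + 16 + 11 + 16 + 12 + 17 + 17 + 15 + 17 + 14 + 6 + 13 + 10 + 13 + 20 + 14 + 17 + 14 + 12) / 22 = 330 / 22 = 15.0000
LCL = c̄ − 3√c̄ = 15.0000 − 3 × 3.8730 = 3.3810

3.381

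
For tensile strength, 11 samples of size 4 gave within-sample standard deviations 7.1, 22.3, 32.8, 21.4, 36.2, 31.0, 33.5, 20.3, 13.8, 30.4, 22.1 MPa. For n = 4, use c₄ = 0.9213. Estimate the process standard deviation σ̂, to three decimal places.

s̄ = (7.1 + 22.3 + 32.8 + 21.4 + 36.2 + 31.0 + 33.5 + 20.3 + 13.8 + 30.4 + 22.1) / 11 = 24.6273
σ̂ = s̄ / c₄ = 24.6273 / 0.9213 = 26.7310

26.731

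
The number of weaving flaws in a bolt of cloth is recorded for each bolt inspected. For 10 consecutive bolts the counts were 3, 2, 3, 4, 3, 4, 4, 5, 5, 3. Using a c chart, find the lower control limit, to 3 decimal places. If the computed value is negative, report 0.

c̄ = (3 + 2 + 3 + 4 + 3 + 4 + 4 + 5 + 5 + 3) / 10 = 36 / 10 = 3.6000
LCL = c̄ − 3√c̄ = 3.6000 − 3 × 1.8974 = -2.0921 → 0 (cannot be negative)

0.000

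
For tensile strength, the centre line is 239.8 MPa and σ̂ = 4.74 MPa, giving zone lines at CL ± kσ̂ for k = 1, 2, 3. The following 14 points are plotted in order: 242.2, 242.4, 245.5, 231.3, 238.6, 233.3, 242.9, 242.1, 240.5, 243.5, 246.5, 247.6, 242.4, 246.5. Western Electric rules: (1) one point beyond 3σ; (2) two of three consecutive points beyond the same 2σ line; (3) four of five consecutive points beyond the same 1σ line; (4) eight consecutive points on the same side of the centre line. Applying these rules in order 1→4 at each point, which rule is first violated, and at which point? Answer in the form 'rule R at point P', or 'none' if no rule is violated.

rule 4 at point 14

Zone of each point (C = within 1σ̂, B = 1σ̂–2σ̂, A = 2σ̂–3σ̂, * = beyond 3σ̂; sign = side of CL): 1:+C, 2:+C, 3:+B, 4:-B, 5:-C, 6:-B, 7:+C, 8:+C, 9:+C, 10:+C, 11:+B, 12:+B, 13:+C, 14:+B
Rule 4 (eight consecutive points on the same side of the centre line) is satisfied at point 14.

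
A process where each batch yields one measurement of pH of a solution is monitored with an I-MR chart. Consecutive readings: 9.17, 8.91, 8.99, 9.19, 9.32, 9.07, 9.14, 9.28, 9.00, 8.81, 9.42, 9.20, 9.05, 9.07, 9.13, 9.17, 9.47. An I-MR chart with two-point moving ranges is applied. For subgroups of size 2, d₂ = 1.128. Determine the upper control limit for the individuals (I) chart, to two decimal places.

9.64

X̄ = (9.17 + 8.91 + 8.99 + 9.19 + 9.32 + 9.07 + 9.14 + 9.28 + 9.00 + 8.81 + 9.42 + 9.20 + 9.05 + 9.07 + 9.13 + 9.17 + 9.47) / 17 = 9.1406
Moving ranges: 0.26, 0.08, 0.20, 0.13, 0.25, 0.07, 0.14, 0.28, 0.19, 0.61, 0.22, 0.15, 0.02, 0.06, 0.04, 0.30; M̄R̄ = 3.0000 / 16 = 0.1875
UCL = X̄ + 3·M̄R̄/d₂ = 9.1406 + 3 × 0.1875 / 1.128 = 9.6393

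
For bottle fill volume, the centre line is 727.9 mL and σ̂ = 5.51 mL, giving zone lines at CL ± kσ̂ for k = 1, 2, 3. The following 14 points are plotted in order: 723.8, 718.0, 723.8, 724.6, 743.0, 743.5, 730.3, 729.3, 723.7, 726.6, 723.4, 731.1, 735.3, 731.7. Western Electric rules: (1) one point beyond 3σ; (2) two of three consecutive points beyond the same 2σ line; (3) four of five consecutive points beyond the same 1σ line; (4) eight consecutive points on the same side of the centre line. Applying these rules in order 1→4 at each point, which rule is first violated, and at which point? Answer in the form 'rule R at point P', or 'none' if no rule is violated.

Zone of each point (C = within 1σ̂, B = 1σ̂–2σ̂, A = 2σ̂–3σ̂, * = beyond 3σ̂; sign = side of CL): 1:-C, 2:-B, 3:-C, 4:-C, 5:+A, 6:+A, 7:+C, 8:+C, 9:-C, 10:-C, 11:-C, 12:+C, 13:+B, 14:+C
Rule 2 (two of three consecutive points beyond the same 2σ limit) is satisfied at point 6.

rule 2 at point 6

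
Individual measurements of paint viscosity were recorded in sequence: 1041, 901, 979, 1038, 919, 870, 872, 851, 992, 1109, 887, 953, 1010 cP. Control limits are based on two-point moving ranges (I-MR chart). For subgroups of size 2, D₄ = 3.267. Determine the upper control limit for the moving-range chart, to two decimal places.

291.58

Moving ranges: 140, 78, 59, 119, 49, 2, 21, 141, 117, 222, 66, 57; M̄R̄ = 1071.0000 / 12 = 89.2500
UCL_MR = D₄·M̄R̄ = 3.267 × 89.2500 = 291.5797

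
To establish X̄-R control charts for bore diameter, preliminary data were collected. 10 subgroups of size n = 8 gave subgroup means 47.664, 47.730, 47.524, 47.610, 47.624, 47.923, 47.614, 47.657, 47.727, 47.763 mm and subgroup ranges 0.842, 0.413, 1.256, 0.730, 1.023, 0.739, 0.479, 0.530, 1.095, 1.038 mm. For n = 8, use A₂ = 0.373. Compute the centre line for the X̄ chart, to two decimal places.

X̄̄ = (47.664 + 47.730 + 47.524 + 47.610 + 47.624 + 47.923 + 47.614 + 47.657 + 47.727 + 47.763) / 10 = 476.8360 / 10 = 47.6836
CL = X̄̄ = 47.6836

47.68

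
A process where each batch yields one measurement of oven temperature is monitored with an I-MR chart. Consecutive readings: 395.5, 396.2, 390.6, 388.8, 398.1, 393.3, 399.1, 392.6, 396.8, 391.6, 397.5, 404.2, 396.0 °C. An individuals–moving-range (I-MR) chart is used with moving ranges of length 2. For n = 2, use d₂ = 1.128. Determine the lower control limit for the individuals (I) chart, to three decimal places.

381.068

X̄ = (395.5 + 396.2 + 390.6 + 388.8 + 398.1 + 393.3 + 399.1 + 392.6 + 396.8 + 391.6 + 397.5 + 404.2 + 396.0) / 13 = 395.4077
Moving ranges: 0.7, 5.6, 1.8, 9.3, 4.8, 5.8, 6.5, 4.2, 5.2, 5.9, 6.7, 8.2; M̄R̄ = 64.7000 / 12 = 5.3917
LCL = X̄ − 3·M̄R̄/d₂ = 395.4077 − 3 × 5.3917 / 1.128 = 381.0682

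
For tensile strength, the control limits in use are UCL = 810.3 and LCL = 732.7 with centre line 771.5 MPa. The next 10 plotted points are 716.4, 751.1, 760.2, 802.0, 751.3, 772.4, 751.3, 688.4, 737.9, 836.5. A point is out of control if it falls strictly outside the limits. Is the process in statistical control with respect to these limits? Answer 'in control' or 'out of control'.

Compare each point to [732.7, 810.3]: sample 1 = 716.4 < LCL; sample 8 = 688.4 < LCL; sample 10 = 836.5 > UCL.

out of control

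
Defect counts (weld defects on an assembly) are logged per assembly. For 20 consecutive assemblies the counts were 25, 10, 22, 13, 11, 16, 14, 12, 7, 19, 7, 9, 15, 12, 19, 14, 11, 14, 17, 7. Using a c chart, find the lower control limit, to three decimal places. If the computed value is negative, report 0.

2.596

c̄ = (25 + 10 + 22 + 13 + 11 + 16 + 14 + 12 + 7 + 19 + 7 + 9 + 15 + 12 + 19 + 14 + 11 + 14 + 17 + 7) / 20 = 274 / 20 = 13.7000
LCL = c̄ − 3√c̄ = 13.7000 − 3 × 3.7014 = 2.5959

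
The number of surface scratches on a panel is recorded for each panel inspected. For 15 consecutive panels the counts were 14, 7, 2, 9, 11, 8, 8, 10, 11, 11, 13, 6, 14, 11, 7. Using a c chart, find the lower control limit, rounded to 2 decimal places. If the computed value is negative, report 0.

0.24

c̄ = (14 + 7 + 2 + 9 + 11 + 8 + 8 + 10 + 11 + 11 + 13 + 6 + 14 + 11 + 7) / 15 = 142 / 15 = 9.4667
LCL = c̄ − 3√c̄ = 9.4667 − 3 × 3.0768 = 0.2363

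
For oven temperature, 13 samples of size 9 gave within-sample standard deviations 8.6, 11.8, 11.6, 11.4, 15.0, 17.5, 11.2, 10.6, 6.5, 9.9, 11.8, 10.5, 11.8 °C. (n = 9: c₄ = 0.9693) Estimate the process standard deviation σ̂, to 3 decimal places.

s̄ = (8.6 + 11.8 + 11.6 + 11.4 + 15.0 + 17.5 + 11.2 + 10.6 + 6.5 + 9.9 + 11.8 + 10.5 + 11.8) / 13 = 11.4000
σ̂ = s̄ / c₄ = 11.4000 / 0.9693 = 11.7611

11.761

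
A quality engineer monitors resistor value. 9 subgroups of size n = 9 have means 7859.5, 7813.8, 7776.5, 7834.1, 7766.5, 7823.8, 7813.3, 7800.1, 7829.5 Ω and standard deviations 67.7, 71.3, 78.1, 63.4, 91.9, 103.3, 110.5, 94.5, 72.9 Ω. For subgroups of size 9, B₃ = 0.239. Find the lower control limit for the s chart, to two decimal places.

20.01

s̄ = (67.7 + 71.3 + 78.1 + 63.4 + 91.9 + 103.3 + 110.5 + 94.5 + 72.9) / 9 = 83.7333
LCL_s = B₃·s̄ = 0.239 × 83.7333 = 20.0123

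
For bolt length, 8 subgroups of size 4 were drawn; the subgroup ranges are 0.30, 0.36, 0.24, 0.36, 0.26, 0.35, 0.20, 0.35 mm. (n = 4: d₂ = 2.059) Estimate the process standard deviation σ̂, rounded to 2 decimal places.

R̄ = (0.30 + 0.36 + 0.24 + 0.36 + 0.26 + 0.35 + 0.20 + 0.35) / 8 = 0.3025
σ̂ = R̄ / d₂ = 0.3025 / 2.059 = 0.1469

0.15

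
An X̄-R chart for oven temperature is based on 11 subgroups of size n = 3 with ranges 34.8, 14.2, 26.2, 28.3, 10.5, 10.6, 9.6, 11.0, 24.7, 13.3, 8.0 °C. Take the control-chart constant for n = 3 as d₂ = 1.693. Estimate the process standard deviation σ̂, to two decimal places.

R̄ = (34.8 + 14.2 + 26.2 + 28.3 + 10.5 + 10.6 + 9.6 + 11.0 + 24.7 + 13.3 + 8.0) / 11 = 17.3818
σ̂ = R̄ / d₂ = 17.3818 / 1.693 = 10.2669

10.27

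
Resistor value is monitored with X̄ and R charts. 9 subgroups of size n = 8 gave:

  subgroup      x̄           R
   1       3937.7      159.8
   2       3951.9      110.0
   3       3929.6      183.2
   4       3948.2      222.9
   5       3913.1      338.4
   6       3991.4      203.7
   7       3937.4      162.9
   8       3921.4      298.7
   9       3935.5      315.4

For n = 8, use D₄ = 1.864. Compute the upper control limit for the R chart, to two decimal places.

R̄ = (159.8 + 110.0 + 183.2 + 222.9 + 338.4 + 203.7 + 162.9 + 298.7 + 315.4) / 9 = 1995.0000 / 9 = 221.6667
UCL_R = D₄·R̄ = 1.864 × 221.6667 = 413.1867

413.19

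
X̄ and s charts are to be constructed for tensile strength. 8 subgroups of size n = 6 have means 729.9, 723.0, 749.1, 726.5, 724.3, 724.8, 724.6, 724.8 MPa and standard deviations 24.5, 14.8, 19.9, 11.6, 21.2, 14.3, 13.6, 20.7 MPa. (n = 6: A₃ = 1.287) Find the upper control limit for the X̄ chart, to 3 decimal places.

750.994

X̄̄ = (729.9 + 723.0 + 749.1 + 726.5 + 724.3 + 724.8 + 724.6 + 724.8) / 8 = 728.3750
s̄ = (24.5 + 14.8 + 19.9 + 11.6 + 21.2 + 14.3 + 13.6 + 20.7) / 8 = 17.5750
UCL = X̄̄ + A₃·s̄ = 728.3750 + 1.287 × 17.5750 = 750.9940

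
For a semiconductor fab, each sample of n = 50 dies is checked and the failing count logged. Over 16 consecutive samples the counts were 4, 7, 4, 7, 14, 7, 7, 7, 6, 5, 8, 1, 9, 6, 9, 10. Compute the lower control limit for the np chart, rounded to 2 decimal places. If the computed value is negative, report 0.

0.00

p̄ = Σdᵢ / (k·n) = 111 / (16 × 50) = 0.13875
LCL = np̄ − 3·√(np̄(1−p̄)) = 6.9375 − 3 × 2.4444 = -0.3956 → 0 (negative, so LCL = 0)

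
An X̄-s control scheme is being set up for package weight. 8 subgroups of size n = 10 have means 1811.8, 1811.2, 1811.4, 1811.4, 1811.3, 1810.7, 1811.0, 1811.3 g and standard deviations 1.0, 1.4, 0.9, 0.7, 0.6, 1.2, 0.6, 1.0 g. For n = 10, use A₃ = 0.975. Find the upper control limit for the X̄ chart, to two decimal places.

1812.16

X̄̄ = (1811.8 + 1811.2 + 1811.4 + 1811.4 + 1811.3 + 1810.7 + 1811.0 + 1811.3) / 8 = 1811.2625
s̄ = (1.0 + 1.4 + 0.9 + 0.7 + 0.6 + 1.2 + 0.6 + 1.0) / 8 = 0.9250
UCL = X̄̄ + A₃·s̄ = 1811.2625 + 0.975 × 0.9250 = 1812.1644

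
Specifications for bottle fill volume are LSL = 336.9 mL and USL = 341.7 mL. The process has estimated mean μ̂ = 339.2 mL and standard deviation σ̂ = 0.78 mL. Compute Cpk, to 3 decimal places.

0.983

Cpu = (USL − μ̂) / (3σ̂) = (341.7 − 339.2) / (3 × 0.78) = 1.0684; Cpl = (μ̂ − LSL) / (3σ̂) = (339.2 − 336.9) / (3 × 0.78) = 0.9829; Cpk = min(Cpu, Cpl) = 0.9829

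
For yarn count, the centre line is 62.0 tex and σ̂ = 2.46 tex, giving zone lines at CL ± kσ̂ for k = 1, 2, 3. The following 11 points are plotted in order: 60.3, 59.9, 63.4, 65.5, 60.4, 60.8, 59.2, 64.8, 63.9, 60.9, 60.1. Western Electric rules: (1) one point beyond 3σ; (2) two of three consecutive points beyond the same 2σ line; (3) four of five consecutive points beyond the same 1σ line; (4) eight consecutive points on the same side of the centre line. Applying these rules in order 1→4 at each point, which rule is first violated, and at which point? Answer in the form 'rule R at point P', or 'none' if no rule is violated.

Zone of each point (C = within 1σ̂, B = 1σ̂–2σ̂, A = 2σ̂–3σ̂, * = beyond 3σ̂; sign = side of CL): 1:-C, 2:-C, 3:+C, 4:+B, 5:-C, 6:-C, 7:-B, 8:+B, 9:+C, 10:-C, 11:-C
No rule fires across all 11 points.

none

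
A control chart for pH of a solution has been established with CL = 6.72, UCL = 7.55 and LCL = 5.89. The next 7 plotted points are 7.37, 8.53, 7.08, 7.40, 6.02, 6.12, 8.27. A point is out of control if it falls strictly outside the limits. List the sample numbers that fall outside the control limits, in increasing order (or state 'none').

Compare each point to [5.89, 7.55]: sample 2 = 8.53 > UCL; sample 7 = 8.27 > UCL.

2, 7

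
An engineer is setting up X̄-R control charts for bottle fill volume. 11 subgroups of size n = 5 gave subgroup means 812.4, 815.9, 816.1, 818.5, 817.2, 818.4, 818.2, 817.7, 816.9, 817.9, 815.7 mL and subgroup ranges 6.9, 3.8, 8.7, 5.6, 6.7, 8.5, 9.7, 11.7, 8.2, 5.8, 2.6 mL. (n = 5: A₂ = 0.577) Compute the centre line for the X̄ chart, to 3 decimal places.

816.809

X̄̄ = (812.4 + 815.9 + 816.1 + 818.5 + 817.2 + 818.4 + 818.2 + 817.7 + 816.9 + 817.9 + 815.7) / 11 = 8984.9000 / 11 = 816.8091
CL = X̄̄ = 816.8091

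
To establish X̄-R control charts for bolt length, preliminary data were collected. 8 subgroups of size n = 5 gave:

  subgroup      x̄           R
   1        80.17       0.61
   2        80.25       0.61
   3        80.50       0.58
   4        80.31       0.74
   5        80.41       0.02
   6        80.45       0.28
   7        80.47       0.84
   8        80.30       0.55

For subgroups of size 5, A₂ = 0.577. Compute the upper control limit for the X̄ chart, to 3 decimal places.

80.663

X̄̄ = (80.17 + 80.25 + 80.50 + 80.31 + 80.41 + 80.45 + 80.47 + 80.30) / 8 = 642.8600 / 8 = 80.3575
R̄ = (0.61 + 0.61 + 0.58 + 0.74 + 0.02 + 0.28 + 0.84 + 0.55) / 8 = 4.2300 / 8 = 0.5287
UCL = X̄̄ + A₂·R̄ = 80.3575 + 0.577 × 0.5287 = 80.6626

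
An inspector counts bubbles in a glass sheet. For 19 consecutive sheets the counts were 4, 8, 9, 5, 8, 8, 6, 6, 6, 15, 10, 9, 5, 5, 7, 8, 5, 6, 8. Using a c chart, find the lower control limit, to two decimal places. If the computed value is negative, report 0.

0.00

c̄ = (4 + 8 + 9 + 5 + 8 + 8 + 6 + 6 + 6 + 15 + 10 + 9 + 5 + 5 + 7 + 8 + 5 + 6 + 8) / 19 = 138 / 19 = 7.2632
LCL = c̄ − 3√c̄ = 7.2632 − 3 × 2.6950 = -0.8219 → 0 (cannot be negative)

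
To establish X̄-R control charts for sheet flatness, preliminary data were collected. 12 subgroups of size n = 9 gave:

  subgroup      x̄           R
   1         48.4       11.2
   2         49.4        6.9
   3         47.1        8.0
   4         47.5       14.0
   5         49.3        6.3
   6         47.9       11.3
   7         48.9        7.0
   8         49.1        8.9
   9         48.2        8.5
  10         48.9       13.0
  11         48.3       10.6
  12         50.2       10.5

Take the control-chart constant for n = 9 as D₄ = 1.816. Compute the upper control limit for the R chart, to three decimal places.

17.585

R̄ = (11.2 + 6.9 + 8.0 + 14.0 + 6.3 + 11.3 + 7.0 + 8.9 + 8.5 + 13.0 + 10.6 + 10.5) / 12 = 116.2000 / 12 = 9.6833
UCL_R = D₄·R̄ = 1.816 × 9.6833 = 17.5849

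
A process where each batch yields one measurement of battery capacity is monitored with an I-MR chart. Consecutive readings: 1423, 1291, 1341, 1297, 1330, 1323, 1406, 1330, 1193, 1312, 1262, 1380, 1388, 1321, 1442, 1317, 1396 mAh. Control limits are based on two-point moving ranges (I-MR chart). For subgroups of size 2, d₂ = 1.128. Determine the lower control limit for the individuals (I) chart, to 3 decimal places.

X̄ = (1423 + 1291 + 1341 + 1297 + 1330 + 1323 + 1406 + 1330 + 1193 + 1312 + 1262 + 1380 + 1388 + 1321 + 1442 + 1317 + 1396) / 17 = 1338.3529
Moving ranges: 132, 50, 44, 33, 7, 83, 76, 137, 119, 50, 118, 8, 67, 121, 125, 79; M̄R̄ = 1249.0000 / 16 = 78.0625
LCL = X̄ − 3·M̄R̄/d₂ = 1338.3529 − 3 × 78.0625 / 1.128 = 1130.7399

1130.740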